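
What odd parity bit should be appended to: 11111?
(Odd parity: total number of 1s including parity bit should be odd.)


Number of 1s in data: 5
Parity bit: 0

0


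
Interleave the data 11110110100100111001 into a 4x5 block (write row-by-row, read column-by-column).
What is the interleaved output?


Matrix:
  11110
  11010
  01001
  11001
Read columns: 11011111100011000011

11011111100011000011


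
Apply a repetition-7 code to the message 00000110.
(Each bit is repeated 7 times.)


Each bit -> 7 copies

00000000000000000000000000000000000111111111111110000000


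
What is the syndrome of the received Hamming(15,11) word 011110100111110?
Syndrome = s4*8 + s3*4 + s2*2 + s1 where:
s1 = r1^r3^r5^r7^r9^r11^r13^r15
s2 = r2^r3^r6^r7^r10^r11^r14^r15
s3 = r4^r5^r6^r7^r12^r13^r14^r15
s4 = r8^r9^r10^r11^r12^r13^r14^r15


s1=1, s2=0, s3=0, s4=1

Syndrome = 9 (error at position 9)


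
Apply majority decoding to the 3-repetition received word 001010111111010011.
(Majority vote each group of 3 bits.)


Groups: 001, 010, 111, 111, 010, 011
Majority votes: 001101

001101


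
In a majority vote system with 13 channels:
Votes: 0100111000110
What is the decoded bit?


Ones: 6 out of 13
Threshold: 7

0 (6/13 voted 1)


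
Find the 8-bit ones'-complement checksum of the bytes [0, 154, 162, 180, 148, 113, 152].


Sum = 909 mod 256 = 141
Complement = 114

114


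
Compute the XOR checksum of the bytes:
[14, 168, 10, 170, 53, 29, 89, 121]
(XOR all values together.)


XOR chain: 14 ^ 168 ^ 10 ^ 170 ^ 53 ^ 29 ^ 89 ^ 121 = 14

14


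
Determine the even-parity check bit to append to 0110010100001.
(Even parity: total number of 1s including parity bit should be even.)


Number of 1s in data: 5
Parity bit: 1

1


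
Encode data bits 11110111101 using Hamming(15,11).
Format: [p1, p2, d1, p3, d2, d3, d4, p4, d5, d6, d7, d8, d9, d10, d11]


Parity bits: p1=0, p2=0, p3=0, p4=1

001011110111101


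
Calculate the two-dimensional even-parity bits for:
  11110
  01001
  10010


Row parities: 000
Column parities: 00101

Row P: 000, Col P: 00101, Corner: 0


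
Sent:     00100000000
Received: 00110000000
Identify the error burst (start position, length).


XOR: 00010000000

Burst at position 3, length 1


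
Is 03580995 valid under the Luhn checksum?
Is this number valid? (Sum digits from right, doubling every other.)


Luhn sum = 35
35 mod 10 = 5

Invalid (Luhn sum mod 10 = 5)


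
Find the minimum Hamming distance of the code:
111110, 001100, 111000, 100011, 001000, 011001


Comparing all pairs, minimum distance: 1
Can detect 0 errors, correct 0 errors

1


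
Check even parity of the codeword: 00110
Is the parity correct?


Number of 1s: 2

Yes, parity is correct (2 ones)


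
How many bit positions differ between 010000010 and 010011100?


XOR: 000011110
Count of 1s: 4

4


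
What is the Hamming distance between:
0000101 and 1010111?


XOR: 1010010
Count of 1s: 3

3


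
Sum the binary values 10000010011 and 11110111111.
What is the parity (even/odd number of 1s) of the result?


10000010011 = 1043
11110111111 = 1983
Sum = 3026 = 101111010010
1s count = 7

odd parity (7 ones in 101111010010)


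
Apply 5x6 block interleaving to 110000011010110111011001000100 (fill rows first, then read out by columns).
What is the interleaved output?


Matrix:
  110000
  011010
  110111
  011001
  000100
Read columns: 101001111001010001010110000110

101001111001010001010110000110


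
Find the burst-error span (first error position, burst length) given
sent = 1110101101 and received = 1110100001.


XOR: 0000001100

Burst at position 6, length 2


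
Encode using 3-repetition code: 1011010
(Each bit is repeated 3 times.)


Each bit -> 3 copies

111000111111000111000


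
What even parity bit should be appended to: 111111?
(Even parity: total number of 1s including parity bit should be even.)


Number of 1s in data: 6
Parity bit: 0

0


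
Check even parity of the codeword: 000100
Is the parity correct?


Number of 1s: 1

No, parity error (1 ones)


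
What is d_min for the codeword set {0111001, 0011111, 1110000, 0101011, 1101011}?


Comparing all pairs, minimum distance: 1
Can detect 0 errors, correct 0 errors

1


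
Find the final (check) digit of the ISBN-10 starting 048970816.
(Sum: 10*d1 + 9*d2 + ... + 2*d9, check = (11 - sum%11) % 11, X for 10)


Weighted sum: 252
252 mod 11 = 10

Check digit: 1


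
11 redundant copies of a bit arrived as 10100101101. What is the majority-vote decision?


Ones: 6 out of 11
Threshold: 6

1 (6/11 voted 1)


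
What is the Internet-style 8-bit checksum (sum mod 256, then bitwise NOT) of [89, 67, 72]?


Sum = 228 mod 256 = 228
Complement = 27

27


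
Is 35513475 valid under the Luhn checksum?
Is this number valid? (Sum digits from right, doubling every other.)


Luhn sum = 33
33 mod 10 = 3

Invalid (Luhn sum mod 10 = 3)


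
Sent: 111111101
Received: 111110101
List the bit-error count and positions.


XOR: 000001000

1 error(s) at position(s): 5


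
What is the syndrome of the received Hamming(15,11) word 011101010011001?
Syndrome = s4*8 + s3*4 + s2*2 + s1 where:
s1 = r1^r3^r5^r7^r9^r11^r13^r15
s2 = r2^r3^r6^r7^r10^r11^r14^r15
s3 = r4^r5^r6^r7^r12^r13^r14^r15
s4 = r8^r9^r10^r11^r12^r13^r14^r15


s1=1, s2=1, s3=0, s4=0

Syndrome = 3 (error at position 3)


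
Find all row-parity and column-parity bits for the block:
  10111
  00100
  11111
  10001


Row parities: 0110
Column parities: 11101

Row P: 0110, Col P: 11101, Corner: 0


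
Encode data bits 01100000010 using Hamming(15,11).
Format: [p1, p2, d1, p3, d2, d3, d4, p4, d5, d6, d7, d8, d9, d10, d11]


Parity bits: p1=1, p2=0, p3=1, p4=1

100111010000010


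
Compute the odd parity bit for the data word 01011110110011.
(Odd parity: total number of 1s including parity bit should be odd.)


Number of 1s in data: 9
Parity bit: 0

0


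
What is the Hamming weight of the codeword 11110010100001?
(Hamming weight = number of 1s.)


Counting 1s in 11110010100001

7


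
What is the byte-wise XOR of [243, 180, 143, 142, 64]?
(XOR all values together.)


XOR chain: 243 ^ 180 ^ 143 ^ 142 ^ 64 = 6

6


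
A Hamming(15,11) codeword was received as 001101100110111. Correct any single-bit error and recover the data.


Syndrome = 11: error at position 11

Data: 10110100111 (corrected bit 11)


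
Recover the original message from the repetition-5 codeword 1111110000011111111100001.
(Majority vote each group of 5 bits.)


Groups: 11111, 10000, 01111, 11111, 00001
Majority votes: 10110

10110


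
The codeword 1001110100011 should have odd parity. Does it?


Number of 1s: 7

Yes, parity is correct (7 ones)


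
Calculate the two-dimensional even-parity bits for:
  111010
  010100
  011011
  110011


Row parities: 0000
Column parities: 000110

Row P: 0000, Col P: 000110, Corner: 0


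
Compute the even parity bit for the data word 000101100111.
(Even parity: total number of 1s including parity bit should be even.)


Number of 1s in data: 6
Parity bit: 0

0


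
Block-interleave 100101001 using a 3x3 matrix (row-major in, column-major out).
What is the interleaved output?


Matrix:
  100
  101
  001
Read columns: 110000011

110000011


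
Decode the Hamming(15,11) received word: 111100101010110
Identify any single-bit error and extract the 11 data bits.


Syndrome = 2: error at position 2

Data: 10011010110 (corrected bit 2)


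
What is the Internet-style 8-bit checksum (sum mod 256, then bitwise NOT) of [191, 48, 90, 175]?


Sum = 504 mod 256 = 248
Complement = 7

7


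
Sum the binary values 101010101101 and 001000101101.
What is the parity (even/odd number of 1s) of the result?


101010101101 = 2733
001000101101 = 557
Sum = 3290 = 110011011010
1s count = 7

odd parity (7 ones in 110011011010)


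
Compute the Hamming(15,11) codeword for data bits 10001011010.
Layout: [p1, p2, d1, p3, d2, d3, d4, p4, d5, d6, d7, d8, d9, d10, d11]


Parity bits: p1=1, p2=1, p3=0, p4=0

111000001011010


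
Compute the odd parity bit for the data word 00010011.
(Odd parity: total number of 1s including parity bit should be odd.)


Number of 1s in data: 3
Parity bit: 0

0


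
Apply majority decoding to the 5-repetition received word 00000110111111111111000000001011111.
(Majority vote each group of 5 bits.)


Groups: 00000, 11011, 11111, 11111, 00000, 00010, 11111
Majority votes: 0111001

0111001


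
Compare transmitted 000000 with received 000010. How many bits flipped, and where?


XOR: 000010

1 error(s) at position(s): 4


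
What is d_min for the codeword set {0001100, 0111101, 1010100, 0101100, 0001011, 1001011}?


Comparing all pairs, minimum distance: 1
Can detect 0 errors, correct 0 errors

1


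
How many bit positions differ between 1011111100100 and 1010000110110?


XOR: 0001111010010
Count of 1s: 6

6


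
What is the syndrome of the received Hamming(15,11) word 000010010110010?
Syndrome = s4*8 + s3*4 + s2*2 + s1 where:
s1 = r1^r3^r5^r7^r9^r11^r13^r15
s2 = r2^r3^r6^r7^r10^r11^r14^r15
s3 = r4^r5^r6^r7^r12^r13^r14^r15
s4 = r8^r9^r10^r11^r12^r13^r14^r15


s1=0, s2=1, s3=0, s4=0

Syndrome = 2 (error at position 2)


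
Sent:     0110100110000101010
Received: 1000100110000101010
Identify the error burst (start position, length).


XOR: 1110000000000000000

Burst at position 0, length 3


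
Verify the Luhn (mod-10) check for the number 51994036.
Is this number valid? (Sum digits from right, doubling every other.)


Luhn sum = 40
40 mod 10 = 0

Valid (Luhn sum mod 10 = 0)


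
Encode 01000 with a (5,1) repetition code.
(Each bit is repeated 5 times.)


Each bit -> 5 copies

0000011111000000000000000


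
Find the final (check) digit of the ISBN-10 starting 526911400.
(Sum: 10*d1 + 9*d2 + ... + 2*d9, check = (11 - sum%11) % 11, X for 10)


Weighted sum: 206
206 mod 11 = 8

Check digit: 3


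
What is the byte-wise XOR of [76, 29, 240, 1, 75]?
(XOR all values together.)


XOR chain: 76 ^ 29 ^ 240 ^ 1 ^ 75 = 235

235


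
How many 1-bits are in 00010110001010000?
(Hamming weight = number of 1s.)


Counting 1s in 00010110001010000

5


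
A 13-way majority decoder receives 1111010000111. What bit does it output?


Ones: 8 out of 13
Threshold: 7

1 (8/13 voted 1)


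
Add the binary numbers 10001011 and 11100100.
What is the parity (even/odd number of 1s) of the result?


10001011 = 139
11100100 = 228
Sum = 367 = 101101111
1s count = 7

odd parity (7 ones in 101101111)


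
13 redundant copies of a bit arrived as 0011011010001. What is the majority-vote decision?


Ones: 6 out of 13
Threshold: 7

0 (6/13 voted 1)


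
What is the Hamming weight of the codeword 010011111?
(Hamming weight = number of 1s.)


Counting 1s in 010011111

6


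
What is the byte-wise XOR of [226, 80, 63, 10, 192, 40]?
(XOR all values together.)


XOR chain: 226 ^ 80 ^ 63 ^ 10 ^ 192 ^ 40 = 111

111


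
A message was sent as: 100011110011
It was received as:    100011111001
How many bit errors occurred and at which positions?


XOR: 000000001010

2 error(s) at position(s): 8, 10


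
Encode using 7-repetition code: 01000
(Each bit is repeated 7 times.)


Each bit -> 7 copies

00000001111111000000000000000000000


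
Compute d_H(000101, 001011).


XOR: 001110
Count of 1s: 3

3


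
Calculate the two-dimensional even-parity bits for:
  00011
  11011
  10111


Row parities: 000
Column parities: 01111

Row P: 000, Col P: 01111, Corner: 0


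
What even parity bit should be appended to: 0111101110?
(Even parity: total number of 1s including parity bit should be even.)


Number of 1s in data: 7
Parity bit: 1

1


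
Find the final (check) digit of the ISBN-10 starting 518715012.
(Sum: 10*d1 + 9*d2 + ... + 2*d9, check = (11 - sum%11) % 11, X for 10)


Weighted sum: 210
210 mod 11 = 1

Check digit: X


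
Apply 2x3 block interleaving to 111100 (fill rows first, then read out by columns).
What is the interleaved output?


Matrix:
  111
  100
Read columns: 111010

111010


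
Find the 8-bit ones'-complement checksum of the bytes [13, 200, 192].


Sum = 405 mod 256 = 149
Complement = 106

106


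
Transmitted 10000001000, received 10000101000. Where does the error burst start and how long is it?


XOR: 00000100000

Burst at position 5, length 1


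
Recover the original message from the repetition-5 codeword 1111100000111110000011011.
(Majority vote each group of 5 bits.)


Groups: 11111, 00000, 11111, 00000, 11011
Majority votes: 10101

10101


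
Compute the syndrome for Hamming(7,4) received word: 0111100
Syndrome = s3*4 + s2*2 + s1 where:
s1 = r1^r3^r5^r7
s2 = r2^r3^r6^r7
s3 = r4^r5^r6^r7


s1=0, s2=0, s3=0

Syndrome = 0 (no error)


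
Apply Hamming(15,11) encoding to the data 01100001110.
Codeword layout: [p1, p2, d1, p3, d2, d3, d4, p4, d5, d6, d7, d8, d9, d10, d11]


Parity bits: p1=0, p2=0, p3=1, p4=1

000111010001110


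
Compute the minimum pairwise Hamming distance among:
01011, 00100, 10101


Comparing all pairs, minimum distance: 2
Can detect 1 errors, correct 0 errors

2


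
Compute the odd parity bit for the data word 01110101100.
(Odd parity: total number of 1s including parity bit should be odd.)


Number of 1s in data: 6
Parity bit: 1

1


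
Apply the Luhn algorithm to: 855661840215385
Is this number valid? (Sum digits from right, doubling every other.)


Luhn sum = 62
62 mod 10 = 2

Invalid (Luhn sum mod 10 = 2)


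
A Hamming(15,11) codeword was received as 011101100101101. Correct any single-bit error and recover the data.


Syndrome = 0: no error detected

Data: 10110101101 (no errors)


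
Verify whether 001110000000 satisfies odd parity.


Number of 1s: 3

Yes, parity is correct (3 ones)


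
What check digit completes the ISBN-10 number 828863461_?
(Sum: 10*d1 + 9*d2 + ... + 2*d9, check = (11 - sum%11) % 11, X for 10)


Weighted sum: 305
305 mod 11 = 8

Check digit: 3


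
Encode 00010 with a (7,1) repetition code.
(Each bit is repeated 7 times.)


Each bit -> 7 copies

00000000000000000000011111110000000


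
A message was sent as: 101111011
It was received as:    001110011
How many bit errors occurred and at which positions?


XOR: 100001000

2 error(s) at position(s): 0, 5


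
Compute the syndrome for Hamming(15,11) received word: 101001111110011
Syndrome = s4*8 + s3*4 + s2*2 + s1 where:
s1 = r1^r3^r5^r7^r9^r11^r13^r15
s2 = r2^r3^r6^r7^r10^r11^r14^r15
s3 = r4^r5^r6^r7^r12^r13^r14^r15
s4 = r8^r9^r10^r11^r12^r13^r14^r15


s1=0, s2=1, s3=0, s4=0

Syndrome = 2 (error at position 2)


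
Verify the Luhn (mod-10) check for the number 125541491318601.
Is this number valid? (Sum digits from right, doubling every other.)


Luhn sum = 52
52 mod 10 = 2

Invalid (Luhn sum mod 10 = 2)


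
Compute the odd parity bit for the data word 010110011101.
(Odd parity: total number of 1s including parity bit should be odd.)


Number of 1s in data: 7
Parity bit: 0

0


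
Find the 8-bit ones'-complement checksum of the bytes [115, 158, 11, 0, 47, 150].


Sum = 481 mod 256 = 225
Complement = 30

30


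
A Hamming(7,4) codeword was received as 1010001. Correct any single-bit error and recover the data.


Syndrome = 5: error at position 5

Data: 1101 (corrected bit 5)


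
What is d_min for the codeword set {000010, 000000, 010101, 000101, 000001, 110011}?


Comparing all pairs, minimum distance: 1
Can detect 0 errors, correct 0 errors

1


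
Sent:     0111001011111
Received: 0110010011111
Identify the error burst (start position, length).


XOR: 0001011000000

Burst at position 3, length 4


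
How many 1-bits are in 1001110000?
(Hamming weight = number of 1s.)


Counting 1s in 1001110000

4


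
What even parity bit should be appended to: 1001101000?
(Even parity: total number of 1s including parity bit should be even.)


Number of 1s in data: 4
Parity bit: 0

0


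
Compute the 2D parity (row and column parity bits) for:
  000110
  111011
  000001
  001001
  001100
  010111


Row parities: 011000
Column parities: 101110

Row P: 011000, Col P: 101110, Corner: 0


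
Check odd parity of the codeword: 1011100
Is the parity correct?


Number of 1s: 4

No, parity error (4 ones)


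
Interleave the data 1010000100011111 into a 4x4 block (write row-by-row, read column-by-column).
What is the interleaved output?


Matrix:
  1010
  0001
  0001
  1111
Read columns: 1001000110010111

1001000110010111


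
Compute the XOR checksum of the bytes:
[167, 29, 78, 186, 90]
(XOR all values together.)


XOR chain: 167 ^ 29 ^ 78 ^ 186 ^ 90 = 20

20


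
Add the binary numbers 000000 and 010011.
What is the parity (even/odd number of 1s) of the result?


000000 = 0
010011 = 19
Sum = 19 = 10011
1s count = 3

odd parity (3 ones in 10011)


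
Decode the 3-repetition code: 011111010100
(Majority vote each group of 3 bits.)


Groups: 011, 111, 010, 100
Majority votes: 1100

1100


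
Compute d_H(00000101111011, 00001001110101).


XOR: 00001100001110
Count of 1s: 5

5


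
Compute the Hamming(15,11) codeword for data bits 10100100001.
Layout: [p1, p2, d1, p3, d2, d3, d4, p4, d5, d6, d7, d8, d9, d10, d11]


Parity bits: p1=0, p2=0, p3=0, p4=0

001001000100001


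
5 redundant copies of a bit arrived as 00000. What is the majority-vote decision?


Ones: 0 out of 5
Threshold: 3

0 (0/5 voted 1)


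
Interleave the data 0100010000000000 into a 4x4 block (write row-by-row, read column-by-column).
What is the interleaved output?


Matrix:
  0100
  0100
  0000
  0000
Read columns: 0000110000000000

0000110000000000


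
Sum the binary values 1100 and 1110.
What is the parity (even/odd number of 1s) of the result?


1100 = 12
1110 = 14
Sum = 26 = 11010
1s count = 3

odd parity (3 ones in 11010)


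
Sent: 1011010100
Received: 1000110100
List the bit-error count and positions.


XOR: 0011100000

3 error(s) at position(s): 2, 3, 4


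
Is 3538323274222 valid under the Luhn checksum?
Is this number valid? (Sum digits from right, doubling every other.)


Luhn sum = 51
51 mod 10 = 1

Invalid (Luhn sum mod 10 = 1)


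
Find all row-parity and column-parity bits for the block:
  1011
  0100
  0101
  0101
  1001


Row parities: 11000
Column parities: 0110

Row P: 11000, Col P: 0110, Corner: 0


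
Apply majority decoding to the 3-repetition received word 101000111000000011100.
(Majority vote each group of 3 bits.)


Groups: 101, 000, 111, 000, 000, 011, 100
Majority votes: 1010010

1010010


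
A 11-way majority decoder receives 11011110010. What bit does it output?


Ones: 7 out of 11
Threshold: 6

1 (7/11 voted 1)


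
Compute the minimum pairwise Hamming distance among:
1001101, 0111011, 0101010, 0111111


Comparing all pairs, minimum distance: 1
Can detect 0 errors, correct 0 errors

1


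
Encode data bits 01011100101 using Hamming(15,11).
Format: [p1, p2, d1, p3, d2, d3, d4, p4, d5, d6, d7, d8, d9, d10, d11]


Parity bits: p1=1, p2=1, p3=0, p4=0

110010101100101


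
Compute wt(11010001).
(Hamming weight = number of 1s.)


Counting 1s in 11010001

4


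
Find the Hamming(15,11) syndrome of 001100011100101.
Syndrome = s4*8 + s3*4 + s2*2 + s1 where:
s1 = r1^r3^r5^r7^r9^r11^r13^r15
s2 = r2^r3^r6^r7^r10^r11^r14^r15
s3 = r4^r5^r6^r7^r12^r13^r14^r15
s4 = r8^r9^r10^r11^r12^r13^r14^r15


s1=0, s2=1, s3=1, s4=1

Syndrome = 14 (error at position 14)


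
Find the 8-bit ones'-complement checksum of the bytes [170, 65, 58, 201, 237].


Sum = 731 mod 256 = 219
Complement = 36

36


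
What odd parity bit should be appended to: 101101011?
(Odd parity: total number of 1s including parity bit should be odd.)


Number of 1s in data: 6
Parity bit: 1

1


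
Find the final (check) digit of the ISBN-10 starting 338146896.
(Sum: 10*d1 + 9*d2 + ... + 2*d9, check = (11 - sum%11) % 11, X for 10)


Weighted sum: 253
253 mod 11 = 0

Check digit: 0


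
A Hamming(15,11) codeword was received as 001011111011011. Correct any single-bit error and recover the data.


Syndrome = 0: no error detected

Data: 11111011011 (no errors)


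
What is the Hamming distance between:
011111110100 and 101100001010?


XOR: 110011111110
Count of 1s: 9

9


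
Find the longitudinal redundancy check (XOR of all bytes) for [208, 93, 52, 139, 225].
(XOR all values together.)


XOR chain: 208 ^ 93 ^ 52 ^ 139 ^ 225 = 211

211


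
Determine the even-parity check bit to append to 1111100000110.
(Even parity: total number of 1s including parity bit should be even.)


Number of 1s in data: 7
Parity bit: 1

1


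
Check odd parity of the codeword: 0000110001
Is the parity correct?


Number of 1s: 3

Yes, parity is correct (3 ones)


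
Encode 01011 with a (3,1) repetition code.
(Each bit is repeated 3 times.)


Each bit -> 3 copies

000111000111111


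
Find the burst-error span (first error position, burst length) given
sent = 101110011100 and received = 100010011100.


XOR: 001100000000

Burst at position 2, length 2


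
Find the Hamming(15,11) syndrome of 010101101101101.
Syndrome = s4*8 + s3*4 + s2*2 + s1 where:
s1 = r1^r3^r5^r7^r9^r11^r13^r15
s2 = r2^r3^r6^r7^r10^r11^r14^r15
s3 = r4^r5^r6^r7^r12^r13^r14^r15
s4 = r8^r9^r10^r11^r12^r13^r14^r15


s1=0, s2=1, s3=0, s4=1

Syndrome = 10 (error at position 10)


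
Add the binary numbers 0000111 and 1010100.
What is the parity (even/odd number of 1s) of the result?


0000111 = 7
1010100 = 84
Sum = 91 = 1011011
1s count = 5

odd parity (5 ones in 1011011)


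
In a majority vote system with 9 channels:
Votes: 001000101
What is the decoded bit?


Ones: 3 out of 9
Threshold: 5

0 (3/9 voted 1)


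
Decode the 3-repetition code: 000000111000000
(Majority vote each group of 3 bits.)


Groups: 000, 000, 111, 000, 000
Majority votes: 00100

00100


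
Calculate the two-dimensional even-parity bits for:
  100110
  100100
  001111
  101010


Row parities: 1001
Column parities: 100111

Row P: 1001, Col P: 100111, Corner: 0


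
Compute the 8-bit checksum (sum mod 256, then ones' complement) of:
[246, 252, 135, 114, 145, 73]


Sum = 965 mod 256 = 197
Complement = 58

58


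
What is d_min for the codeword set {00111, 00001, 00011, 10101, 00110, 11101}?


Comparing all pairs, minimum distance: 1
Can detect 0 errors, correct 0 errors

1


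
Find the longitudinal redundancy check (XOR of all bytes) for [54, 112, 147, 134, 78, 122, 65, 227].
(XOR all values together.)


XOR chain: 54 ^ 112 ^ 147 ^ 134 ^ 78 ^ 122 ^ 65 ^ 227 = 197

197


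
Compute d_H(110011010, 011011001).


XOR: 101000011
Count of 1s: 4

4


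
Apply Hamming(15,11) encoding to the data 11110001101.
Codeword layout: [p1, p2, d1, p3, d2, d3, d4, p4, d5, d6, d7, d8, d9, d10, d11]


Parity bits: p1=1, p2=0, p3=0, p4=1

101011110001101


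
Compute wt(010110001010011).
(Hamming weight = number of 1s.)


Counting 1s in 010110001010011

7


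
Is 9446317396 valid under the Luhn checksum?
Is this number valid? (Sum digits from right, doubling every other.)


Luhn sum = 57
57 mod 10 = 7

Invalid (Luhn sum mod 10 = 7)


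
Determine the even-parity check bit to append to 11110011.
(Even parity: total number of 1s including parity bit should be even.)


Number of 1s in data: 6
Parity bit: 0

0


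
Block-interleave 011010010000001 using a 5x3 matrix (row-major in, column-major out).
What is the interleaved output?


Matrix:
  011
  010
  010
  000
  001
Read columns: 000001110010001

000001110010001


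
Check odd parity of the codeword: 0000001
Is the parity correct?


Number of 1s: 1

Yes, parity is correct (1 ones)


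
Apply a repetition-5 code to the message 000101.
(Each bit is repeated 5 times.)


Each bit -> 5 copies

000000000000000111110000011111


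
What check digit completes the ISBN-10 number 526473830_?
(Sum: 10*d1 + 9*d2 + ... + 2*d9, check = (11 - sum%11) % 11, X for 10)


Weighted sum: 242
242 mod 11 = 0

Check digit: 0


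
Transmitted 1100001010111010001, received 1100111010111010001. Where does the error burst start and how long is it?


XOR: 0000110000000000000

Burst at position 4, length 2


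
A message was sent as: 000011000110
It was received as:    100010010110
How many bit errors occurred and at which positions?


XOR: 100001010000

3 error(s) at position(s): 0, 5, 7


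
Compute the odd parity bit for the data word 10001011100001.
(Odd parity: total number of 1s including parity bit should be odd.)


Number of 1s in data: 6
Parity bit: 1

1


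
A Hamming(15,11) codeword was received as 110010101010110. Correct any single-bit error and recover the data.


Syndrome = 0: no error detected

Data: 01011010110 (no errors)


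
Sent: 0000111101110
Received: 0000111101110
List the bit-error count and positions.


XOR: 0000000000000

0 errors (received matches sent)


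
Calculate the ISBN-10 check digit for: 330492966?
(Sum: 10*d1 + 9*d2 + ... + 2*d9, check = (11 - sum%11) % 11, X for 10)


Weighted sum: 215
215 mod 11 = 6

Check digit: 5


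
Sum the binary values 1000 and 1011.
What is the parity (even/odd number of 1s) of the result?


1000 = 8
1011 = 11
Sum = 19 = 10011
1s count = 3

odd parity (3 ones in 10011)


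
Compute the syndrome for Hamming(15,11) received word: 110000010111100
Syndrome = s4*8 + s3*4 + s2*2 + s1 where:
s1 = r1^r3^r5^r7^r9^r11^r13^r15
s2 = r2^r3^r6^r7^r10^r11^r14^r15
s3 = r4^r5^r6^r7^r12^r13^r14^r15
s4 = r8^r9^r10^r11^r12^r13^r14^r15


s1=1, s2=1, s3=0, s4=1

Syndrome = 11 (error at position 11)


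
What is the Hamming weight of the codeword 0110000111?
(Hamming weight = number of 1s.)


Counting 1s in 0110000111

5


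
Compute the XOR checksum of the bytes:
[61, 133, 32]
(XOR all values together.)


XOR chain: 61 ^ 133 ^ 32 = 152

152


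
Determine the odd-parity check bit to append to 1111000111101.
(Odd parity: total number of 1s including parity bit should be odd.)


Number of 1s in data: 9
Parity bit: 0

0


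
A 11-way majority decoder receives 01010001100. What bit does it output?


Ones: 4 out of 11
Threshold: 6

0 (4/11 voted 1)


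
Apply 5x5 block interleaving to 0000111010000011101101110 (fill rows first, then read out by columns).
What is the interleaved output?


Matrix:
  00001
  11010
  00001
  11011
  01110
Read columns: 0101001011000010101110110

0101001011000010101110110


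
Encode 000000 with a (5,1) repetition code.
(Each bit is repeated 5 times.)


Each bit -> 5 copies

000000000000000000000000000000


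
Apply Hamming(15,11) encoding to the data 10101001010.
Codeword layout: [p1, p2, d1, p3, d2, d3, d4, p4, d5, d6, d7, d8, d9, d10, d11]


Parity bits: p1=0, p2=1, p3=1, p4=1

011101011001010


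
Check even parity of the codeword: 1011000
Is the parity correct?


Number of 1s: 3

No, parity error (3 ones)


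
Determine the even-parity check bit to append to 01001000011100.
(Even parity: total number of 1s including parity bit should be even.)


Number of 1s in data: 5
Parity bit: 1

1


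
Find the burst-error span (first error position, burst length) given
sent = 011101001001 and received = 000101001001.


XOR: 011000000000

Burst at position 1, length 2


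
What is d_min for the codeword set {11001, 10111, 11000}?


Comparing all pairs, minimum distance: 1
Can detect 0 errors, correct 0 errors

1


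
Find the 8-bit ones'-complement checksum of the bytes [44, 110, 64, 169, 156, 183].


Sum = 726 mod 256 = 214
Complement = 41

41


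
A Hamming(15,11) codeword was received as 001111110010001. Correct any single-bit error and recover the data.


Syndrome = 15: error at position 15

Data: 11110010000 (corrected bit 15)


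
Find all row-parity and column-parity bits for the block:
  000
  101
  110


Row parities: 000
Column parities: 011

Row P: 000, Col P: 011, Corner: 0


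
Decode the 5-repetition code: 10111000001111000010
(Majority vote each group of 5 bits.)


Groups: 10111, 00000, 11110, 00010
Majority votes: 1010

1010


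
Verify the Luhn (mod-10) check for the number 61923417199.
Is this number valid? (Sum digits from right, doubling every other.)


Luhn sum = 57
57 mod 10 = 7

Invalid (Luhn sum mod 10 = 7)


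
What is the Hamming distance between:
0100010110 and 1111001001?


XOR: 1011011111
Count of 1s: 8

8


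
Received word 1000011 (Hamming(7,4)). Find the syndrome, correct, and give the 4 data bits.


Syndrome = 0: no error detected

Data: 0011 (no errors)


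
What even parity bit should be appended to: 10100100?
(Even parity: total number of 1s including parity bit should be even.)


Number of 1s in data: 3
Parity bit: 1

1


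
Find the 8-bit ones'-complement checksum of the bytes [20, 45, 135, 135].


Sum = 335 mod 256 = 79
Complement = 176

176


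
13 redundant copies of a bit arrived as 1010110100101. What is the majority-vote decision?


Ones: 7 out of 13
Threshold: 7

1 (7/13 voted 1)


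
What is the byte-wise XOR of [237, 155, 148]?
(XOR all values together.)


XOR chain: 237 ^ 155 ^ 148 = 226

226


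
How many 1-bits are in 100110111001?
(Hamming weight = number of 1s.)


Counting 1s in 100110111001

7


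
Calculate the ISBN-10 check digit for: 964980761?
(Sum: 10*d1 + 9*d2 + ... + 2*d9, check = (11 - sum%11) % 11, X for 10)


Weighted sum: 335
335 mod 11 = 5

Check digit: 6


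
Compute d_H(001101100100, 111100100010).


XOR: 110001000110
Count of 1s: 5

5


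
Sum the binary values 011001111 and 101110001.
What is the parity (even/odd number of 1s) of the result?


011001111 = 207
101110001 = 369
Sum = 576 = 1001000000
1s count = 2

even parity (2 ones in 1001000000)


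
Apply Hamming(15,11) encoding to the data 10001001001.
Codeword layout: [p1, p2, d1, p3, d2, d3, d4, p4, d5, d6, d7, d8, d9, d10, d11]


Parity bits: p1=1, p2=0, p3=0, p4=1

101000011001001


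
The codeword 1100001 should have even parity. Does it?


Number of 1s: 3

No, parity error (3 ones)


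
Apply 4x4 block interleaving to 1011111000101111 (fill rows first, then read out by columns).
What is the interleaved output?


Matrix:
  1011
  1110
  0010
  1111
Read columns: 1101010111111001

1101010111111001


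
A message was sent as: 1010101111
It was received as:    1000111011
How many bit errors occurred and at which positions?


XOR: 0010010100

3 error(s) at position(s): 2, 5, 7


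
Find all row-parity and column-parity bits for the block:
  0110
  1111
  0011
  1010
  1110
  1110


Row parities: 000011
Column parities: 0000

Row P: 000011, Col P: 0000, Corner: 0


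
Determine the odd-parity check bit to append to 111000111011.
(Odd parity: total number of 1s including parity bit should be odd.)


Number of 1s in data: 8
Parity bit: 1

1


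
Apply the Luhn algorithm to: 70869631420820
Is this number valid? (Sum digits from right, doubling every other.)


Luhn sum = 62
62 mod 10 = 2

Invalid (Luhn sum mod 10 = 2)


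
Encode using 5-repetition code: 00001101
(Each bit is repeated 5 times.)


Each bit -> 5 copies

0000000000000000000011111111110000011111


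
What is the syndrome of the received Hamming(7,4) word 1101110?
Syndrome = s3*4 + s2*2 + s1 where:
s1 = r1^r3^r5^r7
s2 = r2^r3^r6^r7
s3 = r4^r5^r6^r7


s1=0, s2=0, s3=1

Syndrome = 4 (error at position 4)


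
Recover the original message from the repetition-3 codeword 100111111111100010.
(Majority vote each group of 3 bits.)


Groups: 100, 111, 111, 111, 100, 010
Majority votes: 011100

011100


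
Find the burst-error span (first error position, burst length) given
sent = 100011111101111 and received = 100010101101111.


XOR: 000001010000000

Burst at position 5, length 3


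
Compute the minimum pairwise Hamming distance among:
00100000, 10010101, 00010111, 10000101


Comparing all pairs, minimum distance: 1
Can detect 0 errors, correct 0 errors

1


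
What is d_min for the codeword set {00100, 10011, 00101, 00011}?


Comparing all pairs, minimum distance: 1
Can detect 0 errors, correct 0 errors

1


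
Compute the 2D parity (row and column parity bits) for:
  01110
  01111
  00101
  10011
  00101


Row parities: 10010
Column parities: 10010

Row P: 10010, Col P: 10010, Corner: 0


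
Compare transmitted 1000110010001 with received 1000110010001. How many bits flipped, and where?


XOR: 0000000000000

0 errors (received matches sent)


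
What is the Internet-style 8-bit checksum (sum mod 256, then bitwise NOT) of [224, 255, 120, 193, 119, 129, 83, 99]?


Sum = 1222 mod 256 = 198
Complement = 57

57


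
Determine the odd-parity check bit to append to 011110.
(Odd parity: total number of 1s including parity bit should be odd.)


Number of 1s in data: 4
Parity bit: 1

1


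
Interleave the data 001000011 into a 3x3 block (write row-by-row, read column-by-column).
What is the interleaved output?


Matrix:
  001
  000
  011
Read columns: 000001101

000001101


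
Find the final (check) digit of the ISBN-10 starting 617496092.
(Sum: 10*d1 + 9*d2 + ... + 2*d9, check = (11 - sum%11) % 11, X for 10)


Weighted sum: 268
268 mod 11 = 4

Check digit: 7


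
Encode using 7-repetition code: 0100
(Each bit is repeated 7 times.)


Each bit -> 7 copies

0000000111111100000000000000


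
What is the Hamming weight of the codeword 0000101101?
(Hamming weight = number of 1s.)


Counting 1s in 0000101101

4


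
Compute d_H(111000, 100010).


XOR: 011010
Count of 1s: 3

3


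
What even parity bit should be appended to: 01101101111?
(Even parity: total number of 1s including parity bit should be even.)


Number of 1s in data: 8
Parity bit: 0

0


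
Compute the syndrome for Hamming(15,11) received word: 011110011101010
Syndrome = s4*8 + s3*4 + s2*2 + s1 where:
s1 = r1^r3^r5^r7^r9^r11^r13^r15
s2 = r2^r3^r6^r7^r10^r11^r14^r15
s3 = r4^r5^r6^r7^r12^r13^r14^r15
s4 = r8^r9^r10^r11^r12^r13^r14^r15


s1=1, s2=0, s3=0, s4=1

Syndrome = 9 (error at position 9)


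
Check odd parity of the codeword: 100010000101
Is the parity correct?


Number of 1s: 4

No, parity error (4 ones)


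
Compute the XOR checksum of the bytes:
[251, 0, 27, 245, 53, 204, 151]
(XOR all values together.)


XOR chain: 251 ^ 0 ^ 27 ^ 245 ^ 53 ^ 204 ^ 151 = 123

123


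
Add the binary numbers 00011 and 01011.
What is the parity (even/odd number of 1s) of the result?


00011 = 3
01011 = 11
Sum = 14 = 1110
1s count = 3

odd parity (3 ones in 1110)


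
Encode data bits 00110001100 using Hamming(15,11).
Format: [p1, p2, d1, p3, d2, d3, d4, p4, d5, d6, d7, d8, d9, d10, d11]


Parity bits: p1=0, p2=0, p3=0, p4=0

000001100001100


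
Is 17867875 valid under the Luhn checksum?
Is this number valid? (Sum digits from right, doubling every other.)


Luhn sum = 45
45 mod 10 = 5

Invalid (Luhn sum mod 10 = 5)


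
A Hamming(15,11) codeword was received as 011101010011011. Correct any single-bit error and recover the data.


Syndrome = 13: error at position 13

Data: 10100011111 (corrected bit 13)


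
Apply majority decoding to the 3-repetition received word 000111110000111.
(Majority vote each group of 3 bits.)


Groups: 000, 111, 110, 000, 111
Majority votes: 01101

01101


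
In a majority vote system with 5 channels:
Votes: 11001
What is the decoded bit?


Ones: 3 out of 5
Threshold: 3

1 (3/5 voted 1)


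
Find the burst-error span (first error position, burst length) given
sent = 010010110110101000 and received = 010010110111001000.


XOR: 000000000001100000

Burst at position 11, length 2


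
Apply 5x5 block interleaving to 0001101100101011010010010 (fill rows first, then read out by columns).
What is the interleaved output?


Matrix:
  00011
  01100
  10101
  10100
  10010
Read columns: 0011101000011101000110100

0011101000011101000110100


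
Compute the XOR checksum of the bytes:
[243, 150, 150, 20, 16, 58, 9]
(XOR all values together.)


XOR chain: 243 ^ 150 ^ 150 ^ 20 ^ 16 ^ 58 ^ 9 = 196

196


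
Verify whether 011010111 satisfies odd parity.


Number of 1s: 6

No, parity error (6 ones)


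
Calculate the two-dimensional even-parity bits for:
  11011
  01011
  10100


Row parities: 010
Column parities: 00100

Row P: 010, Col P: 00100, Corner: 1


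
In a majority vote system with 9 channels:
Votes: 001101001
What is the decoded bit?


Ones: 4 out of 9
Threshold: 5

0 (4/9 voted 1)


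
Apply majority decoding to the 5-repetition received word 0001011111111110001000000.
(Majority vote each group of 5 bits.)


Groups: 00010, 11111, 11111, 00010, 00000
Majority votes: 01100

01100


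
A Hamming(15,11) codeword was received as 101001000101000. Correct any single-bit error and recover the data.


Syndrome = 2: error at position 2

Data: 10100101000 (corrected bit 2)


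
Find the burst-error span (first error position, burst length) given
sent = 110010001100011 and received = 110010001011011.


XOR: 000000000111000

Burst at position 9, length 3


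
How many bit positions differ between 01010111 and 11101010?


XOR: 10111101
Count of 1s: 6

6


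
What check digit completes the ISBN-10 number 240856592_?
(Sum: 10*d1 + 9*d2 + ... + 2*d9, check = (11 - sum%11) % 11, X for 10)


Weighted sum: 223
223 mod 11 = 3

Check digit: 8


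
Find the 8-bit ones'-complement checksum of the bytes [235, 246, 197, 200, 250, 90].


Sum = 1218 mod 256 = 194
Complement = 61

61


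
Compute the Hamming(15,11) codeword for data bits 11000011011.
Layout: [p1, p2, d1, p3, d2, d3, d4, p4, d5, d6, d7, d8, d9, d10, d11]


Parity bits: p1=0, p2=0, p3=0, p4=0

001010000011011


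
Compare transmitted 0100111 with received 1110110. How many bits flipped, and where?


XOR: 1010001

3 error(s) at position(s): 0, 2, 6


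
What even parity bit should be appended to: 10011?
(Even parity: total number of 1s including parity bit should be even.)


Number of 1s in data: 3
Parity bit: 1

1


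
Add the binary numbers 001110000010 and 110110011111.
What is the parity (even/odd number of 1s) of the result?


001110000010 = 898
110110011111 = 3487
Sum = 4385 = 1000100100001
1s count = 4

even parity (4 ones in 1000100100001)


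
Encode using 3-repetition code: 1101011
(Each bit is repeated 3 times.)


Each bit -> 3 copies

111111000111000111111


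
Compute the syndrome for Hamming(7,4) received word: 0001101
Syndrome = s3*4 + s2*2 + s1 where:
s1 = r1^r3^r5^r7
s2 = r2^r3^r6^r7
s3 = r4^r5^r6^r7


s1=0, s2=1, s3=1

Syndrome = 6 (error at position 6)


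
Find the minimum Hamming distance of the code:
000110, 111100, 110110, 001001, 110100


Comparing all pairs, minimum distance: 1
Can detect 0 errors, correct 0 errors

1


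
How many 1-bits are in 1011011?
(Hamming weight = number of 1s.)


Counting 1s in 1011011

5


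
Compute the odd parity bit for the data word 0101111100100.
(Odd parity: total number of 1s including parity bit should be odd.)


Number of 1s in data: 7
Parity bit: 0

0


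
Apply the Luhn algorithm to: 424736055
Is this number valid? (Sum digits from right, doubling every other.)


Luhn sum = 29
29 mod 10 = 9

Invalid (Luhn sum mod 10 = 9)
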